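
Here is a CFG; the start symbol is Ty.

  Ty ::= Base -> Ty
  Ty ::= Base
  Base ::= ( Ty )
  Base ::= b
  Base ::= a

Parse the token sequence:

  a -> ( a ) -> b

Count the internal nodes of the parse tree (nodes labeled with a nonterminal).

[Ty [Base a] -> [Ty [Base ( [Ty [Base a]] )] -> [Ty [Base b]]]]

8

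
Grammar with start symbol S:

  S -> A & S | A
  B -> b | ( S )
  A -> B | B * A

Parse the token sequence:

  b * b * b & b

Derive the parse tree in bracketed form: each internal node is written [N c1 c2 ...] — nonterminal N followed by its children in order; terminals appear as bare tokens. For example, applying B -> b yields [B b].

[S [A [B b] * [A [B b] * [A [B b]]]] & [S [A [B b]]]]

S
A & S
B * A & S
b * A & S
b * B * A & S
b * b * A & S
b * b * B & S
b * b * b & S
b * b * b & A
b * b * b & B
b * b * b & b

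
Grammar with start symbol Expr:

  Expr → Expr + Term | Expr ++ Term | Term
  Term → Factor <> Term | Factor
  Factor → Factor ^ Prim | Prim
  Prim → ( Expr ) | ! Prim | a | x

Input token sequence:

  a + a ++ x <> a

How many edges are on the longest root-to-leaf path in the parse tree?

6

[Expr [Expr [Expr [Term [Factor [Prim a]]]] + [Term [Factor [Prim a]]]] ++ [Term [Factor [Prim x]] <> [Term [Factor [Prim a]]]]]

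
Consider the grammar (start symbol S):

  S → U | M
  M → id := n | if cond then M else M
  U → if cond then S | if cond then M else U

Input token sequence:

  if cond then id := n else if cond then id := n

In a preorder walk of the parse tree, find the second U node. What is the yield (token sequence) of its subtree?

if cond then id := n

[S [U if cond then [M id := n] else [U if cond then [S [M id := n]]]]]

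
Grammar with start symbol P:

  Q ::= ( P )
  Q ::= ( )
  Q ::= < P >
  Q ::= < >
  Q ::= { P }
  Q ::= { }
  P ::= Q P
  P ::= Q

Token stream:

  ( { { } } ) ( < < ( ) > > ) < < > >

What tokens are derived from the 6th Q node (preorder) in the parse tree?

< ( ) >

[P [Q ( [P [Q { [P [Q { }]] }]] )] [P [Q ( [P [Q < [P [Q < [P [Q ( )]] >]] >]] )] [P [Q < [P [Q < >]] >]]]]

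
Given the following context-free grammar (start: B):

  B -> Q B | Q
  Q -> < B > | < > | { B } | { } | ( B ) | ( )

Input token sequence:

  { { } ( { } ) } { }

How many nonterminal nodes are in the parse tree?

10

[B [Q { [B [Q { }] [B [Q ( [B [Q { }]] )]]] }] [B [Q { }]]]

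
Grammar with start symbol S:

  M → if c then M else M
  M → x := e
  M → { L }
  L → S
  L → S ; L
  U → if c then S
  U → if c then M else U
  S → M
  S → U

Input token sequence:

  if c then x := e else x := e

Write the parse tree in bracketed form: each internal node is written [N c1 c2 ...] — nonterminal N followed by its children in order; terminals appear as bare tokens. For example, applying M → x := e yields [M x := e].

[S [M if c then [M x := e] else [M x := e]]]

S
M
if c then M else M
if c then x := e else M
if c then x := e else x := e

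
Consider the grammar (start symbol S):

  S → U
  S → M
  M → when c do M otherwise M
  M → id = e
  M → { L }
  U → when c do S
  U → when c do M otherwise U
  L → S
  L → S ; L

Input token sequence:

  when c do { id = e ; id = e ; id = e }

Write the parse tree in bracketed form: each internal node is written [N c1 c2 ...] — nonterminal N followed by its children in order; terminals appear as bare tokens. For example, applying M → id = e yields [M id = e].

S
U
when c do S
when c do M
when c do { L }
when c do { S ; L }
when c do { M ; L }
when c do { id = e ; L }
when c do { id = e ; S ; L }
when c do { id = e ; M ; L }
when c do { id = e ; id = e ; L }
when c do { id = e ; id = e ; S }
when c do { id = e ; id = e ; M }
when c do { id = e ; id = e ; id = e }

[S [U when c do [S [M { [L [S [M id = e]] ; [L [S [M id = e]] ; [L [S [M id = e]]]]] }]]]]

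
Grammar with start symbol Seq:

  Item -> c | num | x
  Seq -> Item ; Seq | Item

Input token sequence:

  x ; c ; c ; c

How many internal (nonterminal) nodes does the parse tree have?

[Seq [Item x] ; [Seq [Item c] ; [Seq [Item c] ; [Seq [Item c]]]]]

8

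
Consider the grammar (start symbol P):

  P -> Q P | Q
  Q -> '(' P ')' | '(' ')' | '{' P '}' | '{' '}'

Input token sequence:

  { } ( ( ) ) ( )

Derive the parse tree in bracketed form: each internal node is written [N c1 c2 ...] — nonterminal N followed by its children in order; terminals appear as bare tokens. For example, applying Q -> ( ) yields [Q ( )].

[P [Q { }] [P [Q ( [P [Q ( )]] )] [P [Q ( )]]]]

P
Q P
{ } P
{ } Q P
{ } ( P ) P
{ } ( Q ) P
{ } ( ( ) ) P
{ } ( ( ) ) Q
{ } ( ( ) ) ( )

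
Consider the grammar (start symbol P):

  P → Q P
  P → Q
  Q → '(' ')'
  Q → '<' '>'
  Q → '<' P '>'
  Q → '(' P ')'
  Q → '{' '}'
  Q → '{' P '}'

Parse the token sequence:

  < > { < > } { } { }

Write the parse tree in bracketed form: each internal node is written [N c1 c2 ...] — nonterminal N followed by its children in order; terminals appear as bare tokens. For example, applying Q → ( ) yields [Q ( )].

P
Q P
< > P
< > Q P
< > { P } P
< > { Q } P
< > { < > } P
< > { < > } Q P
< > { < > } { } P
< > { < > } { } Q
< > { < > } { } { }

[P [Q < >] [P [Q { [P [Q < >]] }] [P [Q { }] [P [Q { }]]]]]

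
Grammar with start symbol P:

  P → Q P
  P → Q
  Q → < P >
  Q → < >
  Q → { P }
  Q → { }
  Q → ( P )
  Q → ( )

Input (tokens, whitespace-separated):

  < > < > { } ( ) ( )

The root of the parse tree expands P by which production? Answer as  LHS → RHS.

P → Q P

[P [Q < >] [P [Q < >] [P [Q { }] [P [Q ( )] [P [Q ( )]]]]]]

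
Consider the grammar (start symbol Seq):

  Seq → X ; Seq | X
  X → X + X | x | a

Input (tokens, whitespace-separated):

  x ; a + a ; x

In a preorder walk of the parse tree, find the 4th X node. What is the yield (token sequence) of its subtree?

a

[Seq [X x] ; [Seq [X [X a] + [X a]] ; [Seq [X x]]]]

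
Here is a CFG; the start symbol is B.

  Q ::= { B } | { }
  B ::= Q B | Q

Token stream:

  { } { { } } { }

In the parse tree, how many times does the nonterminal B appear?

4

[B [Q { }] [B [Q { [B [Q { }]] }] [B [Q { }]]]]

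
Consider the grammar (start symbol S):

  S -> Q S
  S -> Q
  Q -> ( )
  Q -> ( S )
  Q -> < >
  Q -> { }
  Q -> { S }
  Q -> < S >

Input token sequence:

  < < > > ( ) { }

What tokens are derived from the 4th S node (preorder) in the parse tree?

[S [Q < [S [Q < >]] >] [S [Q ( )] [S [Q { }]]]]

{ }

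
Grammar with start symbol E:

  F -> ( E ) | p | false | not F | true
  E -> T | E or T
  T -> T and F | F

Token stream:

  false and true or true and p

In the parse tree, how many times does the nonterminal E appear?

[E [E [T [T [F false]] and [F true]]] or [T [T [F true]] and [F p]]]

2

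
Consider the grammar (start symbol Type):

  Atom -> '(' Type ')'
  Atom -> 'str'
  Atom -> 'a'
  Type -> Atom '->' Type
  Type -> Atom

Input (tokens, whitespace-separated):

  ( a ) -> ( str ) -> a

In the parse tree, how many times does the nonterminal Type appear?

[Type [Atom ( [Type [Atom a]] )] -> [Type [Atom ( [Type [Atom str]] )] -> [Type [Atom a]]]]

5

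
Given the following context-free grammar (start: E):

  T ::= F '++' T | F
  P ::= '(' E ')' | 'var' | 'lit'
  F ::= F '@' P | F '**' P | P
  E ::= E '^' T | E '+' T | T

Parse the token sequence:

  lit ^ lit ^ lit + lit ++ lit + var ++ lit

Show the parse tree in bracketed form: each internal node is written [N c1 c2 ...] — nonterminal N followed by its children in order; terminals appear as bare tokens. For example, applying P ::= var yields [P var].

[E [E [E [E [E [T [F [P lit]]]] ^ [T [F [P lit]]]] ^ [T [F [P lit]]]] + [T [F [P lit]] ++ [T [F [P lit]]]]] + [T [F [P var]] ++ [T [F [P lit]]]]]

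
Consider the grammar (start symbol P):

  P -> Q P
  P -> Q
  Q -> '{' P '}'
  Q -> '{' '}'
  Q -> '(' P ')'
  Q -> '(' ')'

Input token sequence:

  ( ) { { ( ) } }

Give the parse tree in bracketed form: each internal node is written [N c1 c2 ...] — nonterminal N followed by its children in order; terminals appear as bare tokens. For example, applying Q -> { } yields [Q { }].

P
Q P
( ) P
( ) Q
( ) { P }
( ) { Q }
( ) { { P } }
( ) { { Q } }
( ) { { ( ) } }

[P [Q ( )] [P [Q { [P [Q { [P [Q ( )]] }]] }]]]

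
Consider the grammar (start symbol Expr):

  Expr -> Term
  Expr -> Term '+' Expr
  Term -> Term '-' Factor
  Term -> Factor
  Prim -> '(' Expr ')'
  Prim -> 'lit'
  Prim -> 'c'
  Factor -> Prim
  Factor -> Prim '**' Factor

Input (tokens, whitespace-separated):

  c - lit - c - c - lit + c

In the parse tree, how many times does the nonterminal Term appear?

[Expr [Term [Term [Term [Term [Term [Factor [Prim c]]] - [Factor [Prim lit]]] - [Factor [Prim c]]] - [Factor [Prim c]]] - [Factor [Prim lit]]] + [Expr [Term [Factor [Prim c]]]]]

6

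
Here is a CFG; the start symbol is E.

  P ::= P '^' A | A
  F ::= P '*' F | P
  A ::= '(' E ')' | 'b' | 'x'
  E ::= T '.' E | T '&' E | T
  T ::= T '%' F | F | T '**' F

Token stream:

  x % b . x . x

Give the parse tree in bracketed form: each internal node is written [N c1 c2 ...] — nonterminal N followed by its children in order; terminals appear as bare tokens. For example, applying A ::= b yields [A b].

E
T . E
T % F . E
F % F . E
P % F . E
A % F . E
x % F . E
x % P . E
x % A . E
x % b . E
x % b . T . E
x % b . F . E
x % b . P . E
x % b . A . E
x % b . x . E
x % b . x . T
x % b . x . F
x % b . x . P
x % b . x . A
x % b . x . x

[E [T [T [F [P [A x]]]] % [F [P [A b]]]] . [E [T [F [P [A x]]]] . [E [T [F [P [A x]]]]]]]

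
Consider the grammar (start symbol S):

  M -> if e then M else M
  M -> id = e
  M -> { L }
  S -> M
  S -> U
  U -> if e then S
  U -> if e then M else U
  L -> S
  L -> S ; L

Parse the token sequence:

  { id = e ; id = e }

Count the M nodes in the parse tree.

[S [M { [L [S [M id = e]] ; [L [S [M id = e]]]] }]]

3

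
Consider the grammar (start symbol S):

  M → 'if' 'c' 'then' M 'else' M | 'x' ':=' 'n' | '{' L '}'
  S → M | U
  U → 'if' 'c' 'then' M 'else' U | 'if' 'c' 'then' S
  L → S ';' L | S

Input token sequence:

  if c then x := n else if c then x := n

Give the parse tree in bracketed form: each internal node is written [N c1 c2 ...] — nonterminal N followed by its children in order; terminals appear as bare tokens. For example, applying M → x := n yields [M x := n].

[S [U if c then [M x := n] else [U if c then [S [M x := n]]]]]

S
U
if c then M else U
if c then x := n else U
if c then x := n else if c then S
if c then x := n else if c then M
if c then x := n else if c then x := n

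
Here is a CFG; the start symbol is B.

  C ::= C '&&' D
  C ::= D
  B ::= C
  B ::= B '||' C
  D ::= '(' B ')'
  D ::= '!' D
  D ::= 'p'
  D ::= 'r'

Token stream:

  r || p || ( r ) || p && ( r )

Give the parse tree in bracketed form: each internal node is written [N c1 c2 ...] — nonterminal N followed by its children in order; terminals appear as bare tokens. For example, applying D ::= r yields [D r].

[B [B [B [B [C [D r]]] || [C [D p]]] || [C [D ( [B [C [D r]]] )]]] || [C [C [D p]] && [D ( [B [C [D r]]] )]]]

B
B || C
B || C || C
B || C || C || C
C || C || C || C
D || C || C || C
r || C || C || C
r || D || C || C
r || p || C || C
r || p || D || C
r || p || ( B ) || C
r || p || ( C ) || C
r || p || ( D ) || C
r || p || ( r ) || C
r || p || ( r ) || C && D
r || p || ( r ) || D && D
r || p || ( r ) || p && D
r || p || ( r ) || p && ( B )
r || p || ( r ) || p && ( C )
r || p || ( r ) || p && ( D )
r || p || ( r ) || p && ( r )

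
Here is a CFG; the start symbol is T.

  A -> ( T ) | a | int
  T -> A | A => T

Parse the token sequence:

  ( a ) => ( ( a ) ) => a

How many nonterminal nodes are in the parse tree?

12

[T [A ( [T [A a]] )] => [T [A ( [T [A ( [T [A a]] )]] )] => [T [A a]]]]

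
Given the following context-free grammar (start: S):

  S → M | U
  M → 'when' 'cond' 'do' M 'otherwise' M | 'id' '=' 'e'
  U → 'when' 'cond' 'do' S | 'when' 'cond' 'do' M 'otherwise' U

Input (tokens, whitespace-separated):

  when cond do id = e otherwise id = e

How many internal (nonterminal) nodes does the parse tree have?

4

[S [M when cond do [M id = e] otherwise [M id = e]]]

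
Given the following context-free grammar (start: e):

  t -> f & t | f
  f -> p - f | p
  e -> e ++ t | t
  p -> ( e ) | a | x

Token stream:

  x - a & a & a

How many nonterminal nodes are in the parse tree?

12

[e [t [f [p x] - [f [p a]]] & [t [f [p a]] & [t [f [p a]]]]]]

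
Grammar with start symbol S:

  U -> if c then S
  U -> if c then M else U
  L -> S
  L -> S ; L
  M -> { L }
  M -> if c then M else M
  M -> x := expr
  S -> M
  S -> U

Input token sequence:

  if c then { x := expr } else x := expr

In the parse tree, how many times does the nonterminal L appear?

1

[S [M if c then [M { [L [S [M x := expr]]] }] else [M x := expr]]]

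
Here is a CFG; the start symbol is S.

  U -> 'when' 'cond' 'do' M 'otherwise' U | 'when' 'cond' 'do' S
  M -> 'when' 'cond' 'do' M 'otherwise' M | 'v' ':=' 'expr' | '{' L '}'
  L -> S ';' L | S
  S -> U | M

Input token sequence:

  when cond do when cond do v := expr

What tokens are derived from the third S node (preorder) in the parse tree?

[S [U when cond do [S [U when cond do [S [M v := expr]]]]]]

v := expr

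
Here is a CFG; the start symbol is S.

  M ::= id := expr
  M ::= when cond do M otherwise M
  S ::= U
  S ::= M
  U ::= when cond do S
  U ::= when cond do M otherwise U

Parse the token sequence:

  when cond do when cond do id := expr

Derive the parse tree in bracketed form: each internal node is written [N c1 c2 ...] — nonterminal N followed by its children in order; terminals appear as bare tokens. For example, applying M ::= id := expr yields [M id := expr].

S
U
when cond do S
when cond do U
when cond do when cond do S
when cond do when cond do M
when cond do when cond do id := expr

[S [U when cond do [S [U when cond do [S [M id := expr]]]]]]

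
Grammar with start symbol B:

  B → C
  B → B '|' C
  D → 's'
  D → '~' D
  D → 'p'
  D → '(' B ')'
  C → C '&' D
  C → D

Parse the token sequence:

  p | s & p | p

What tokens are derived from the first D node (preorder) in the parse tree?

p

[B [B [B [C [D p]]] | [C [C [D s]] & [D p]]] | [C [D p]]]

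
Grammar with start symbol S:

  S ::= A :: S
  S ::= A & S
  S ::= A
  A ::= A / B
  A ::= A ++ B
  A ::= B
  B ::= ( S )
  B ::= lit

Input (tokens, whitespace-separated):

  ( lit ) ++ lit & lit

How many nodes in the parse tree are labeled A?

[S [A [A [B ( [S [A [B lit]]] )]] ++ [B lit]] & [S [A [B lit]]]]

4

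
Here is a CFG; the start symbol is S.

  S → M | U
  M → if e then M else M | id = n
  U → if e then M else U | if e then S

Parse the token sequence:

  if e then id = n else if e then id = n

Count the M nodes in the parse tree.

2

[S [U if e then [M id = n] else [U if e then [S [M id = n]]]]]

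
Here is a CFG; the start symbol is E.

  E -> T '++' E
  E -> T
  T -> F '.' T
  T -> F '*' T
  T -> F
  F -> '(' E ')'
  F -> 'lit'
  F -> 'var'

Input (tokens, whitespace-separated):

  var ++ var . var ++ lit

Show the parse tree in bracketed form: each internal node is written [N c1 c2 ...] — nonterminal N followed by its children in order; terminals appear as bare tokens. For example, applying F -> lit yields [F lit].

E
T ++ E
F ++ E
var ++ E
var ++ T ++ E
var ++ F . T ++ E
var ++ var . T ++ E
var ++ var . F ++ E
var ++ var . var ++ E
var ++ var . var ++ T
var ++ var . var ++ F
var ++ var . var ++ lit

[E [T [F var]] ++ [E [T [F var] . [T [F var]]] ++ [E [T [F lit]]]]]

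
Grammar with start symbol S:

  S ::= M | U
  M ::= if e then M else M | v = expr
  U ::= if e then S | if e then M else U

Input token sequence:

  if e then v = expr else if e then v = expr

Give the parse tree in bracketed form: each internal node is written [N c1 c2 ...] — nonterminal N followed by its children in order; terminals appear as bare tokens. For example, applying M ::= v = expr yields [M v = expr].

S
U
if e then M else U
if e then v = expr else U
if e then v = expr else if e then S
if e then v = expr else if e then M
if e then v = expr else if e then v = expr

[S [U if e then [M v = expr] else [U if e then [S [M v = expr]]]]]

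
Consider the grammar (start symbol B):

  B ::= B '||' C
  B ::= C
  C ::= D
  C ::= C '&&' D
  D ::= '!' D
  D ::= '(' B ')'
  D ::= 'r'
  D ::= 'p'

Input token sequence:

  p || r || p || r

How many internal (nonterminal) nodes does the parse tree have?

[B [B [B [B [C [D p]]] || [C [D r]]] || [C [D p]]] || [C [D r]]]

12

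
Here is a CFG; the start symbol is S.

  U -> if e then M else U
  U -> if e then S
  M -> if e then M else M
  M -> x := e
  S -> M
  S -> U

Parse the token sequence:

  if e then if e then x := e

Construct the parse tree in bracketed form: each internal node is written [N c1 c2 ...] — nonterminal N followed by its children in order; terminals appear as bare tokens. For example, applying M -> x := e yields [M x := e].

[S [U if e then [S [U if e then [S [M x := e]]]]]]

S
U
if e then S
if e then U
if e then if e then S
if e then if e then M
if e then if e then x := e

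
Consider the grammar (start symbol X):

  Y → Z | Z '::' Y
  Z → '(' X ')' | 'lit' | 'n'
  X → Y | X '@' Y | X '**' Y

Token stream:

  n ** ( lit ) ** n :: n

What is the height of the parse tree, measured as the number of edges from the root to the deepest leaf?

7

[X [X [X [Y [Z n]]] ** [Y [Z ( [X [Y [Z lit]]] )]]] ** [Y [Z n] :: [Y [Z n]]]]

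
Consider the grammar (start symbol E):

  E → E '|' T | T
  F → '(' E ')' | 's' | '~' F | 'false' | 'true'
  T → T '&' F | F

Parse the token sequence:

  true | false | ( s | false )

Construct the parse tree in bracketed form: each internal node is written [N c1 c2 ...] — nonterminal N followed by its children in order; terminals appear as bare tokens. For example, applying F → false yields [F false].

E
E | T
E | T | T
T | T | T
F | T | T
true | T | T
true | F | T
true | false | T
true | false | F
true | false | ( E )
true | false | ( E | T )
true | false | ( T | T )
true | false | ( F | T )
true | false | ( s | T )
true | false | ( s | F )
true | false | ( s | false )

[E [E [E [T [F true]]] | [T [F false]]] | [T [F ( [E [E [T [F s]]] | [T [F false]]] )]]]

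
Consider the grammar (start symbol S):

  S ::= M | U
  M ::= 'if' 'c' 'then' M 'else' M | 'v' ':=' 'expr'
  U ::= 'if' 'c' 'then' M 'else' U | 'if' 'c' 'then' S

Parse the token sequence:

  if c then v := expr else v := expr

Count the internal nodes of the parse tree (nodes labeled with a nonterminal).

4

[S [M if c then [M v := expr] else [M v := expr]]]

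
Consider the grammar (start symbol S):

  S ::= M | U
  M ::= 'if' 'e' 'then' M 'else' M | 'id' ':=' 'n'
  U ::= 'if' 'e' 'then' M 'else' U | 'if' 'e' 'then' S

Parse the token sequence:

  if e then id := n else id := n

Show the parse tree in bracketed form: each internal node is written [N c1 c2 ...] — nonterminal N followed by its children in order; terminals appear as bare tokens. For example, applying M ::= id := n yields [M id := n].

[S [M if e then [M id := n] else [M id := n]]]

S
M
if e then M else M
if e then id := n else M
if e then id := n else id := n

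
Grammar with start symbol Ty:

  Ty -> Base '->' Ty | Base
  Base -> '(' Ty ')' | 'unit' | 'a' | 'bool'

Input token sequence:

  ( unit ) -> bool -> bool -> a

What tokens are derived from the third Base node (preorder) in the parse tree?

bool

[Ty [Base ( [Ty [Base unit]] )] -> [Ty [Base bool] -> [Ty [Base bool] -> [Ty [Base a]]]]]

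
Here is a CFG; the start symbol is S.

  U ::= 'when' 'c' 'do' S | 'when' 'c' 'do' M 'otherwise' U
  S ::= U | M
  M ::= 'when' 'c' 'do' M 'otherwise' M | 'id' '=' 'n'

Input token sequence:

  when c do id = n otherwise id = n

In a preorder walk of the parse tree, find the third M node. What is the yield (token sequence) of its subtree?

[S [M when c do [M id = n] otherwise [M id = n]]]

id = n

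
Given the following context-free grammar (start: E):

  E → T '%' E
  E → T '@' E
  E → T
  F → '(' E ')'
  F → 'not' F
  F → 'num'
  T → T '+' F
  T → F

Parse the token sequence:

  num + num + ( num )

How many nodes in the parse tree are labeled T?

4

[E [T [T [T [F num]] + [F num]] + [F ( [E [T [F num]]] )]]]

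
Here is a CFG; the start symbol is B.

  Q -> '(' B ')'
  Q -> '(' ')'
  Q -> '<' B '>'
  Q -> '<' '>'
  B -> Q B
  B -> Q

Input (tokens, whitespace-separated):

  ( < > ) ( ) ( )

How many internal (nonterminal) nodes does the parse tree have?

8

[B [Q ( [B [Q < >]] )] [B [Q ( )] [B [Q ( )]]]]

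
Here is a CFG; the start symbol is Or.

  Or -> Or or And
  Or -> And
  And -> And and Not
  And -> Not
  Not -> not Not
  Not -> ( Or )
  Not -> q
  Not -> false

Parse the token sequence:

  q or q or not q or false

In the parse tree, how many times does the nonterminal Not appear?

5

[Or [Or [Or [Or [And [Not q]]] or [And [Not q]]] or [And [Not not [Not q]]]] or [And [Not false]]]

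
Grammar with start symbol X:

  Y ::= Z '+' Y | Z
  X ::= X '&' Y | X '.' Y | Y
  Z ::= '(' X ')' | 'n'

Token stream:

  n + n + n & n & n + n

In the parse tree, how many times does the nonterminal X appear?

[X [X [X [Y [Z n] + [Y [Z n] + [Y [Z n]]]]] & [Y [Z n]]] & [Y [Z n] + [Y [Z n]]]]

3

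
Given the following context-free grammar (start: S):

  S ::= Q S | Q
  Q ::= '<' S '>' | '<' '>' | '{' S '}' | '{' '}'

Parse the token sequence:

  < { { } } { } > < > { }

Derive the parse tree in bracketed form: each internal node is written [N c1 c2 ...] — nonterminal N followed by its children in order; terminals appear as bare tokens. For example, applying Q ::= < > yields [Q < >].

S
Q S
< S > S
< Q S > S
< { S } S > S
< { Q } S > S
< { { } } S > S
< { { } } Q > S
< { { } } { } > S
< { { } } { } > Q S
< { { } } { } > < > S
< { { } } { } > < > Q
< { { } } { } > < > { }

[S [Q < [S [Q { [S [Q { }]] }] [S [Q { }]]] >] [S [Q < >] [S [Q { }]]]]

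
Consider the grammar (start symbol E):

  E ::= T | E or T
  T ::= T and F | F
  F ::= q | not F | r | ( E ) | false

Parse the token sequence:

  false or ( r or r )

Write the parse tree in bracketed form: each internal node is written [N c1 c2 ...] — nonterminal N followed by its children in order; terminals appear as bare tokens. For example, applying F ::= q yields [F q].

E
E or T
T or T
F or T
false or T
false or F
false or ( E )
false or ( E or T )
false or ( T or T )
false or ( F or T )
false or ( r or T )
false or ( r or F )
false or ( r or r )

[E [E [T [F false]]] or [T [F ( [E [E [T [F r]]] or [T [F r]]] )]]]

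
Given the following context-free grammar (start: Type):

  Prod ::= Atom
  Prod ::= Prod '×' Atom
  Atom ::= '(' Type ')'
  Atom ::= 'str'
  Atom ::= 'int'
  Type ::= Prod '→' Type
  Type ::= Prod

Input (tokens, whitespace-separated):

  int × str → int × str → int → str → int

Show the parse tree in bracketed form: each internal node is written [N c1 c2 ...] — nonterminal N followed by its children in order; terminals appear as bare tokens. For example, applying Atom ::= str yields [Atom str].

Type
Prod → Type
Prod × Atom → Type
Atom × Atom → Type
int × Atom → Type
int × str → Type
int × str → Prod → Type
int × str → Prod × Atom → Type
int × str → Atom × Atom → Type
int × str → int × Atom → Type
int × str → int × str → Type
int × str → int × str → Prod → Type
int × str → int × str → Atom → Type
int × str → int × str → int → Type
int × str → int × str → int → Prod → Type
int × str → int × str → int → Atom → Type
int × str → int × str → int → str → Type
int × str → int × str → int → str → Prod
int × str → int × str → int → str → Atom
int × str → int × str → int → str → int

[Type [Prod [Prod [Atom int]] × [Atom str]] → [Type [Prod [Prod [Atom int]] × [Atom str]] → [Type [Prod [Atom int]] → [Type [Prod [Atom str]] → [Type [Prod [Atom int]]]]]]]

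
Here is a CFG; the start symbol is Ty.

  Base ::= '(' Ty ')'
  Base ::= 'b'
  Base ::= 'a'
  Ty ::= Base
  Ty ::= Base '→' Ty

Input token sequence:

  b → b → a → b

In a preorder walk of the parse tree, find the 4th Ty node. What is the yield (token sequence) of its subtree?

b

[Ty [Base b] → [Ty [Base b] → [Ty [Base a] → [Ty [Base b]]]]]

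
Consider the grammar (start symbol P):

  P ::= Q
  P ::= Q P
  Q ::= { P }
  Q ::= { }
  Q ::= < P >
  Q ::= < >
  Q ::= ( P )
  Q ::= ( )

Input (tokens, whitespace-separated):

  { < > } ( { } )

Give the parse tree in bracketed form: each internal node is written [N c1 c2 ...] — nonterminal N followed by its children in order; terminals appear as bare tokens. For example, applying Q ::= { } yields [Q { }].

P
Q P
{ P } P
{ Q } P
{ < > } P
{ < > } Q
{ < > } ( P )
{ < > } ( Q )
{ < > } ( { } )

[P [Q { [P [Q < >]] }] [P [Q ( [P [Q { }]] )]]]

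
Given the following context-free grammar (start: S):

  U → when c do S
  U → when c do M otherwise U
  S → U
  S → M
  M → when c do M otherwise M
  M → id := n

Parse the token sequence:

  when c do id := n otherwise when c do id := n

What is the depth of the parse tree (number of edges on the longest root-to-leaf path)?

5

[S [U when c do [M id := n] otherwise [U when c do [S [M id := n]]]]]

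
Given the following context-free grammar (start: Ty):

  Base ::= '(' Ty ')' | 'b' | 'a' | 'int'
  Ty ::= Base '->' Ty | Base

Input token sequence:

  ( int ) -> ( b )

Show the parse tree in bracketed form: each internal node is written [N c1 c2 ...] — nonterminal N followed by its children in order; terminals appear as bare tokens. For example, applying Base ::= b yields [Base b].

[Ty [Base ( [Ty [Base int]] )] -> [Ty [Base ( [Ty [Base b]] )]]]

Ty
Base -> Ty
( Ty ) -> Ty
( Base ) -> Ty
( int ) -> Ty
( int ) -> Base
( int ) -> ( Ty )
( int ) -> ( Base )
( int ) -> ( b )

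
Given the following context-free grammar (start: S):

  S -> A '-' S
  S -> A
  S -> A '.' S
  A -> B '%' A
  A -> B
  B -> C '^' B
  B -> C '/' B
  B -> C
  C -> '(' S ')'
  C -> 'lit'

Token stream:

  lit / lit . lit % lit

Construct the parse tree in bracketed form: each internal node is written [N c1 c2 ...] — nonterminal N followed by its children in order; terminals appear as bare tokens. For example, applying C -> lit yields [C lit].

S
A . S
B . S
C / B . S
lit / B . S
lit / C . S
lit / lit . S
lit / lit . A
lit / lit . B % A
lit / lit . C % A
lit / lit . lit % A
lit / lit . lit % B
lit / lit . lit % C
lit / lit . lit % lit

[S [A [B [C lit] / [B [C lit]]]] . [S [A [B [C lit]] % [A [B [C lit]]]]]]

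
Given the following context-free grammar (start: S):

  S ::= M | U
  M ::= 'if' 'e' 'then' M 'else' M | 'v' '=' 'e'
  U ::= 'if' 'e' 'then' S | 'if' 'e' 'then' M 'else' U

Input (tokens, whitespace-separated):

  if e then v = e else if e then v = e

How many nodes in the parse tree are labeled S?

2

[S [U if e then [M v = e] else [U if e then [S [M v = e]]]]]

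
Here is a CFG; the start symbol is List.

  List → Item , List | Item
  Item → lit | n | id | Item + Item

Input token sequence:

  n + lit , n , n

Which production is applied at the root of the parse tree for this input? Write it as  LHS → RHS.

List → Item , List

[List [Item [Item n] + [Item lit]] , [List [Item n] , [List [Item n]]]]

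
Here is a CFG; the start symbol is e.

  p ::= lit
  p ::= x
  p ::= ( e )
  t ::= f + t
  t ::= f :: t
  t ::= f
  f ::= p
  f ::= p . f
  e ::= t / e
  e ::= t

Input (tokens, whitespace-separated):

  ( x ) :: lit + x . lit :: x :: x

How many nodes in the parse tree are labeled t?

[e [t [f [p ( [e [t [f [p x]]]] )]] :: [t [f [p lit]] + [t [f [p x] . [f [p lit]]] :: [t [f [p x]] :: [t [f [p x]]]]]]]]

6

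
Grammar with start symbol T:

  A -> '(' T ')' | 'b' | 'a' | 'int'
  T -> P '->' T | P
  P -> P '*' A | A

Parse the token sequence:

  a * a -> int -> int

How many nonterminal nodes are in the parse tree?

[T [P [P [A a]] * [A a]] -> [T [P [A int]] -> [T [P [A int]]]]]

11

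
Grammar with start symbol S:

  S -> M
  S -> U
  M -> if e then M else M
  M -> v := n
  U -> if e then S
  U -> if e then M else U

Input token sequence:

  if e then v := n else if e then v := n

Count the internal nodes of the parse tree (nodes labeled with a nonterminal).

[S [U if e then [M v := n] else [U if e then [S [M v := n]]]]]

6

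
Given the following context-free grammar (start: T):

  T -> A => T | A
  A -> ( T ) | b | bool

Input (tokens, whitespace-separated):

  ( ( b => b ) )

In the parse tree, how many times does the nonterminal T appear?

[T [A ( [T [A ( [T [A b] => [T [A b]]] )]] )]]

4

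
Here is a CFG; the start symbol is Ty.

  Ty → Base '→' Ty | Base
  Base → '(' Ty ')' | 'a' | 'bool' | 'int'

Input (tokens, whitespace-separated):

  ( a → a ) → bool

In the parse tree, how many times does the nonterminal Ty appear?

4

[Ty [Base ( [Ty [Base a] → [Ty [Base a]]] )] → [Ty [Base bool]]]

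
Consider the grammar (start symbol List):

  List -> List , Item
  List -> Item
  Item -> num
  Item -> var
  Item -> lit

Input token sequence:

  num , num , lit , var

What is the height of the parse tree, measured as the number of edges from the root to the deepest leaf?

5

[List [List [List [List [Item num]] , [Item num]] , [Item lit]] , [Item var]]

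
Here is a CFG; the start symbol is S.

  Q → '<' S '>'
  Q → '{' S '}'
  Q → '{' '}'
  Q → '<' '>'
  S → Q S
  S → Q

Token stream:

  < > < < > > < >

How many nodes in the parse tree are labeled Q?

[S [Q < >] [S [Q < [S [Q < >]] >] [S [Q < >]]]]

4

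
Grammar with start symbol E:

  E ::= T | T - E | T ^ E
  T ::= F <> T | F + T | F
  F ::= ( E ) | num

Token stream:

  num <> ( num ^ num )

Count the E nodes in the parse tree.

3

[E [T [F num] <> [T [F ( [E [T [F num]] ^ [E [T [F num]]]] )]]]]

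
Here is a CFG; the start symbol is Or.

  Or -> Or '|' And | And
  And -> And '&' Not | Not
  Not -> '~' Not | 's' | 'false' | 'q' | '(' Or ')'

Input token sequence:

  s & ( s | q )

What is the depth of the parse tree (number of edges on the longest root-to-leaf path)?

7

[Or [And [And [Not s]] & [Not ( [Or [Or [And [Not s]]] | [And [Not q]]] )]]]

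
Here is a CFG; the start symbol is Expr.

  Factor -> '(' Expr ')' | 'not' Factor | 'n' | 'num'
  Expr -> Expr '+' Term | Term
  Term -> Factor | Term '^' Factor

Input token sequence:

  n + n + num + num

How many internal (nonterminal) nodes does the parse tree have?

12

[Expr [Expr [Expr [Expr [Term [Factor n]]] + [Term [Factor n]]] + [Term [Factor num]]] + [Term [Factor num]]]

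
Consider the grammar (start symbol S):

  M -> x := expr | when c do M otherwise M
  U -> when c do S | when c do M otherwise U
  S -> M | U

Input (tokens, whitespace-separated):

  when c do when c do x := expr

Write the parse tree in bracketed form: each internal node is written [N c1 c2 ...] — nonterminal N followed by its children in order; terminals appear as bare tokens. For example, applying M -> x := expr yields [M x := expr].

[S [U when c do [S [U when c do [S [M x := expr]]]]]]

S
U
when c do S
when c do U
when c do when c do S
when c do when c do M
when c do when c do x := expr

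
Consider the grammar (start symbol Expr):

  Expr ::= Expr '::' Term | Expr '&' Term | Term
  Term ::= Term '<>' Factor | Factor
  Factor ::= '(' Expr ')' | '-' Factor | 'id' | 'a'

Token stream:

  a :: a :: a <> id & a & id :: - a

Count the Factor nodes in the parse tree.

8

[Expr [Expr [Expr [Expr [Expr [Expr [Term [Factor a]]] :: [Term [Factor a]]] :: [Term [Term [Factor a]] <> [Factor id]]] & [Term [Factor a]]] & [Term [Factor id]]] :: [Term [Factor - [Factor a]]]]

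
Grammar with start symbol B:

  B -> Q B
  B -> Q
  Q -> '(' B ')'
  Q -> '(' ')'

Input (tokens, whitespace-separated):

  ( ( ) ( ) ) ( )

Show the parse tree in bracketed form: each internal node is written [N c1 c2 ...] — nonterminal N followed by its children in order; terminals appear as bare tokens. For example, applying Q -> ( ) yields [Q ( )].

B
Q B
( B ) B
( Q B ) B
( ( ) B ) B
( ( ) Q ) B
( ( ) ( ) ) B
( ( ) ( ) ) Q
( ( ) ( ) ) ( )

[B [Q ( [B [Q ( )] [B [Q ( )]]] )] [B [Q ( )]]]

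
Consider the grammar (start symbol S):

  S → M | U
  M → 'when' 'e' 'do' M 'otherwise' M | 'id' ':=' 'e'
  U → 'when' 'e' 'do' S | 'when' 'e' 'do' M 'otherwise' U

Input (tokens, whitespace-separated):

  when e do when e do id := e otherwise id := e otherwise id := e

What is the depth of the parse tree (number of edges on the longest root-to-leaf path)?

4

[S [M when e do [M when e do [M id := e] otherwise [M id := e]] otherwise [M id := e]]]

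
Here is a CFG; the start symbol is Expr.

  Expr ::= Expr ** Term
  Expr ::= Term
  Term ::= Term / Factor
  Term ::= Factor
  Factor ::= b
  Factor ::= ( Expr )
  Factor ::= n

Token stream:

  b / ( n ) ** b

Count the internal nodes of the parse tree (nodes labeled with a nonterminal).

11

[Expr [Expr [Term [Term [Factor b]] / [Factor ( [Expr [Term [Factor n]]] )]]] ** [Term [Factor b]]]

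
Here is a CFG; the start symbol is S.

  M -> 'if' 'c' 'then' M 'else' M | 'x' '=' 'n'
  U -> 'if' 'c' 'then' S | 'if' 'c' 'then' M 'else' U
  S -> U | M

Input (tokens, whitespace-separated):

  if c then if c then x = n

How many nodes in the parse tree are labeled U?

2

[S [U if c then [S [U if c then [S [M x = n]]]]]]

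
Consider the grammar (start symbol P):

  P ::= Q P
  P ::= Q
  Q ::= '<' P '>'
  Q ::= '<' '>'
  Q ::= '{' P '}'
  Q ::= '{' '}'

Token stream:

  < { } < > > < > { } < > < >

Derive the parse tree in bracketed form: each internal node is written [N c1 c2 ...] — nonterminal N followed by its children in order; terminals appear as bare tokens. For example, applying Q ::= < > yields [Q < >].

[P [Q < [P [Q { }] [P [Q < >]]] >] [P [Q < >] [P [Q { }] [P [Q < >] [P [Q < >]]]]]]

P
Q P
< P > P
< Q P > P
< { } P > P
< { } Q > P
< { } < > > P
< { } < > > Q P
< { } < > > < > P
< { } < > > < > Q P
< { } < > > < > { } P
< { } < > > < > { } Q P
< { } < > > < > { } < > P
< { } < > > < > { } < > Q
< { } < > > < > { } < > < >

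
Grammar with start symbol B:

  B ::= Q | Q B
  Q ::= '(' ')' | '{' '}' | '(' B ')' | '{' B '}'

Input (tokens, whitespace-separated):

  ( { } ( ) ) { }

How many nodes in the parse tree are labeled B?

4

[B [Q ( [B [Q { }] [B [Q ( )]]] )] [B [Q { }]]]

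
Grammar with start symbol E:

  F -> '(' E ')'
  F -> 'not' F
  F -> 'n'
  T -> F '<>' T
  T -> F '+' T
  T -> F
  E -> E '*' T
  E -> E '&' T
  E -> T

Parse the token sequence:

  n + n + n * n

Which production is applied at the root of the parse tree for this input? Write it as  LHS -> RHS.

[E [E [T [F n] + [T [F n] + [T [F n]]]]] * [T [F n]]]

E -> E '*' T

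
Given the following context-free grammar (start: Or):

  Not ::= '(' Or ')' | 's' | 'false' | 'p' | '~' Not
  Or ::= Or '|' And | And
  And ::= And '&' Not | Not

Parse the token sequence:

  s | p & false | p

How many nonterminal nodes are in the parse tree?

[Or [Or [Or [And [Not s]]] | [And [And [Not p]] & [Not false]]] | [And [Not p]]]

11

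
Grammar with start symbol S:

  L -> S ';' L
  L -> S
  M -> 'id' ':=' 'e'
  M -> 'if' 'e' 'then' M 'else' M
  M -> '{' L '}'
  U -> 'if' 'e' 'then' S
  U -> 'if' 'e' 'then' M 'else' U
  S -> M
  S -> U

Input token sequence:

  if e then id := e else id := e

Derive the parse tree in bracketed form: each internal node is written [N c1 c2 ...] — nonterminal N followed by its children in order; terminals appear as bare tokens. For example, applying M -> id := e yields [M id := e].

[S [M if e then [M id := e] else [M id := e]]]

S
M
if e then M else M
if e then id := e else M
if e then id := e else id := e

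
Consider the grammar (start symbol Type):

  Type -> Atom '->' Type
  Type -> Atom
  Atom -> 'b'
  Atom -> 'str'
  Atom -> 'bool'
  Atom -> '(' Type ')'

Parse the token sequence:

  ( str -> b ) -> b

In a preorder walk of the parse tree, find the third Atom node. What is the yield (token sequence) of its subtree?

b

[Type [Atom ( [Type [Atom str] -> [Type [Atom b]]] )] -> [Type [Atom b]]]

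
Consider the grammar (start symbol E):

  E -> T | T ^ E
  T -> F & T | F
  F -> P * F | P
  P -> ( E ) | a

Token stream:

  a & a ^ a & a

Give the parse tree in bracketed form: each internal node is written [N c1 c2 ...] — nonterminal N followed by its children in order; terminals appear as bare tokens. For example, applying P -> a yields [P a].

[E [T [F [P a]] & [T [F [P a]]]] ^ [E [T [F [P a]] & [T [F [P a]]]]]]

E
T ^ E
F & T ^ E
P & T ^ E
a & T ^ E
a & F ^ E
a & P ^ E
a & a ^ E
a & a ^ T
a & a ^ F & T
a & a ^ P & T
a & a ^ a & T
a & a ^ a & F
a & a ^ a & P
a & a ^ a & a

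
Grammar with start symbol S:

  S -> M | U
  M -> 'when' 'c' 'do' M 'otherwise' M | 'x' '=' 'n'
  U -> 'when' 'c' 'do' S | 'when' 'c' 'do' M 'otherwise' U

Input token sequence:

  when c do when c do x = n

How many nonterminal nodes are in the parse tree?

[S [U when c do [S [U when c do [S [M x = n]]]]]]

6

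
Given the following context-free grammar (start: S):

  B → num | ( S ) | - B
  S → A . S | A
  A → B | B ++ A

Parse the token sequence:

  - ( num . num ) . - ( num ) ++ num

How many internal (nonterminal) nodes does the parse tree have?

19

[S [A [B - [B ( [S [A [B num]] . [S [A [B num]]]] )]]] . [S [A [B - [B ( [S [A [B num]]] )]] ++ [A [B num]]]]]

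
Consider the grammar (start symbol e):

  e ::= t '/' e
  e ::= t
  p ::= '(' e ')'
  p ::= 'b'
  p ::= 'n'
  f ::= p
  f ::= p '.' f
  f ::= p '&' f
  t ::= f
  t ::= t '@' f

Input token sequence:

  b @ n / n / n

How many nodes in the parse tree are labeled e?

3

[e [t [t [f [p b]]] @ [f [p n]]] / [e [t [f [p n]]] / [e [t [f [p n]]]]]]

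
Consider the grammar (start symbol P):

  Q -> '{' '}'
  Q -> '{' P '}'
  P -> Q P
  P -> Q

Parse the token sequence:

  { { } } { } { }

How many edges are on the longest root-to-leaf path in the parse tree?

4

[P [Q { [P [Q { }]] }] [P [Q { }] [P [Q { }]]]]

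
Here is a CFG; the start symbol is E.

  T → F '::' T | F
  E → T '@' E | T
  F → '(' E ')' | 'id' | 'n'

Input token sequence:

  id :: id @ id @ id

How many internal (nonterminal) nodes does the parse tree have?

11

[E [T [F id] :: [T [F id]]] @ [E [T [F id]] @ [E [T [F id]]]]]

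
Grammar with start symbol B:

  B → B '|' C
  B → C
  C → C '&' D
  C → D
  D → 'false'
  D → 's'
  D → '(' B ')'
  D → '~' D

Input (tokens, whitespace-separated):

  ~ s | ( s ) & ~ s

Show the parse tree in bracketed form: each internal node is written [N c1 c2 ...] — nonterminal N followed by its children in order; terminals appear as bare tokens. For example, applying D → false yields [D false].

[B [B [C [D ~ [D s]]]] | [C [C [D ( [B [C [D s]]] )]] & [D ~ [D s]]]]

B
B | C
C | C
D | C
~ D | C
~ s | C
~ s | C & D
~ s | D & D
~ s | ( B ) & D
~ s | ( C ) & D
~ s | ( D ) & D
~ s | ( s ) & D
~ s | ( s ) & ~ D
~ s | ( s ) & ~ s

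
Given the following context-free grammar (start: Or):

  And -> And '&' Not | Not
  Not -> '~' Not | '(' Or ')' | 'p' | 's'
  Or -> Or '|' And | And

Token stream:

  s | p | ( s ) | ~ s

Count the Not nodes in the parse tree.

6

[Or [Or [Or [Or [And [Not s]]] | [And [Not p]]] | [And [Not ( [Or [And [Not s]]] )]]] | [And [Not ~ [Not s]]]]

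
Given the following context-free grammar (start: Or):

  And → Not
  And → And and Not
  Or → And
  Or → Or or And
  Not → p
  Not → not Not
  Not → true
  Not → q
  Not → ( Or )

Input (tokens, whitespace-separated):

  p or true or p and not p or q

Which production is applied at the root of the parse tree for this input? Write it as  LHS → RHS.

Or → Or or And

[Or [Or [Or [Or [And [Not p]]] or [And [Not true]]] or [And [And [Not p]] and [Not not [Not p]]]] or [And [Not q]]]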